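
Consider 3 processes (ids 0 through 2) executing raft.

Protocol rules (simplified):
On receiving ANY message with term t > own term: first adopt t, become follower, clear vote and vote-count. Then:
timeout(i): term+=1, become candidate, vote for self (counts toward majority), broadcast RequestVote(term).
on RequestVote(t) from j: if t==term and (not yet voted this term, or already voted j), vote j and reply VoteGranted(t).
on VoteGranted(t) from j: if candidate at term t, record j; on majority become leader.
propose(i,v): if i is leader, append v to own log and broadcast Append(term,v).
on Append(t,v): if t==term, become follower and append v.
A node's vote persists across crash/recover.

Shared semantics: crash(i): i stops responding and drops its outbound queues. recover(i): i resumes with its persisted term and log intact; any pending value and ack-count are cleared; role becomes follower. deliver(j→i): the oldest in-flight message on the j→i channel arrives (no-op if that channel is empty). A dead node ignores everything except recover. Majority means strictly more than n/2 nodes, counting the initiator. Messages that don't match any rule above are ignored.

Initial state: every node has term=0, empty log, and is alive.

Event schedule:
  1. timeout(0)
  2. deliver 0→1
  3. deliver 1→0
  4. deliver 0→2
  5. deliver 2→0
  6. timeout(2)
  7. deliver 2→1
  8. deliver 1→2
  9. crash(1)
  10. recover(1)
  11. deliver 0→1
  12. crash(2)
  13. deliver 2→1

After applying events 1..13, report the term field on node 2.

2

e1 timeout(0): 0[cand,t=1,-]
e2 deliver 0→1: 1[foll,t=1,-]
e3 deliver 1→0: 0[lead,t=1,-]
e4 deliver 0→2: 2[foll,t=1,-]
e5 deliver 2→0: ·
e6 timeout(2): 2[cand,t=2,-]
e7 deliver 2→1: 1[foll,t=2,-]
e8 deliver 1→2: 2[lead,t=2,-]
e9 crash(1): 1[✗foll,t=2,-]
e10 recover(1): 1[foll,t=2,-]
e11 deliver 0→1: ·
e12 crash(2): 2[✗lead,t=2,-]
e13 deliver 2→1: ·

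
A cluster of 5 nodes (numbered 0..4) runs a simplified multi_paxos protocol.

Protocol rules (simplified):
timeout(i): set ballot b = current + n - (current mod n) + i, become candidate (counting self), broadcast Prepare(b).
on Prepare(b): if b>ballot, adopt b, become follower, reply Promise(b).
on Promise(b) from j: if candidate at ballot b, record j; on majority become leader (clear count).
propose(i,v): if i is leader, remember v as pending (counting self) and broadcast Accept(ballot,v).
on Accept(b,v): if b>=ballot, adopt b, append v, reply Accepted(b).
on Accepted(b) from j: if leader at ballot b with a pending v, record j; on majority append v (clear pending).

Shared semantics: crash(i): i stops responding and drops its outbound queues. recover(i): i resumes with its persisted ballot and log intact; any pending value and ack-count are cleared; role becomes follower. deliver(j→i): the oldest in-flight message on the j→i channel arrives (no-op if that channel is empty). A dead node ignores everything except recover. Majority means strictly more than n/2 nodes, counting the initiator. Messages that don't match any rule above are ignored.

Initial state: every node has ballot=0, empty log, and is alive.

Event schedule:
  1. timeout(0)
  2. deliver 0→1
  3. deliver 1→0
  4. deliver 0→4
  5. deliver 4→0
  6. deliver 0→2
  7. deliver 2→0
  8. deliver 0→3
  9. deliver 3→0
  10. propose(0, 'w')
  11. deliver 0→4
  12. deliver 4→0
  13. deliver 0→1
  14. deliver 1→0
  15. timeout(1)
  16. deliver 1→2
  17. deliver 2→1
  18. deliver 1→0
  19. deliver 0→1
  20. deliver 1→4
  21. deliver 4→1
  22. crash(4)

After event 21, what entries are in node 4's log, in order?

w

[1] timeout(0) → N0(cand b5 [-])
[2] deliver 0→1 → N1(foll b5 [-])
[3] deliver 1→0 → ∅
[4] deliver 0→4 → N4(foll b5 [-])
[5] deliver 4→0 → N0(lead b5 [-])
[6] deliver 0→2 → N2(foll b5 [-])
[7] deliver 2→0 → ∅
[8] deliver 0→3 → N3(foll b5 [-])
[9] deliver 3→0 → ∅
[10] propose(0,'w') → ∅
[11] deliver 0→4 → N4(foll b5 [w])
[12] deliver 4→0 → ∅
[13] deliver 0→1 → N1(foll b5 [w])
[14] deliver 1→0 → N0(lead b5 [w])
[15] timeout(1) → N1(cand b11 [w])
[16] deliver 1→2 → N2(foll b11 [-])
[17] deliver 2→1 → ∅
[18] deliver 1→0 → N0(foll b11 [w])
[19] deliver 0→1 → N1(lead b11 [w])
[20] deliver 1→4 → N4(foll b11 [w])
[21] deliver 4→1 → ∅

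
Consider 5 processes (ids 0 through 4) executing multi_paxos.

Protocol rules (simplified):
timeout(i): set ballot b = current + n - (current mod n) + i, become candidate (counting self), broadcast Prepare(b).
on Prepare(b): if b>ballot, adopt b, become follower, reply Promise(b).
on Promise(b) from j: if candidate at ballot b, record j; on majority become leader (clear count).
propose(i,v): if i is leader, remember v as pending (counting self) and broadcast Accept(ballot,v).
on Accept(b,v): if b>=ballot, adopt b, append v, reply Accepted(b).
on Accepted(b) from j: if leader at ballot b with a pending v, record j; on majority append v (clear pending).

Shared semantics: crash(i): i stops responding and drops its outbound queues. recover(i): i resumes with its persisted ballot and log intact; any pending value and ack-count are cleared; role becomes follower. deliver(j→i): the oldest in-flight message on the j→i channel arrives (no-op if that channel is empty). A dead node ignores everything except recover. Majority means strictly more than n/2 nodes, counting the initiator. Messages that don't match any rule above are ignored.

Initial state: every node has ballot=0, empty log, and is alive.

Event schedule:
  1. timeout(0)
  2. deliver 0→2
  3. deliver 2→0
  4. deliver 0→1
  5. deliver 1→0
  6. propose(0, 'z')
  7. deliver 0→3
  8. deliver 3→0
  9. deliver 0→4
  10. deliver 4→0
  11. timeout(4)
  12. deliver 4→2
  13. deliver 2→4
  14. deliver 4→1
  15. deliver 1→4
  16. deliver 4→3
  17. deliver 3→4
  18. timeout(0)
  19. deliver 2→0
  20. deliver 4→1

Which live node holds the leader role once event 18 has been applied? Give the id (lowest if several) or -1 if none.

[1] timeout(0) → N0(cand b5 [-])
[2] deliver 0→2 → N2(foll b5 [-])
[3] deliver 2→0 → ∅
[4] deliver 0→1 → N1(foll b5 [-])
[5] deliver 1→0 → N0(lead b5 [-])
[6] propose(0,'z') → ∅
[7] deliver 0→3 → N3(foll b5 [-])
[8] deliver 3→0 → ∅
[9] deliver 0→4 → N4(foll b5 [-])
[10] deliver 4→0 → ∅
[11] timeout(4) → N4(cand b14 [-])
[12] deliver 4→2 → N2(foll b14 [-])
[13] deliver 2→4 → ∅
[14] deliver 4→1 → N1(foll b14 [-])
[15] deliver 1→4 → N4(lead b14 [-])
[16] deliver 4→3 → N3(foll b14 [-])
[17] deliver 3→4 → ∅
[18] timeout(0) → N0(cand b10 [-])

4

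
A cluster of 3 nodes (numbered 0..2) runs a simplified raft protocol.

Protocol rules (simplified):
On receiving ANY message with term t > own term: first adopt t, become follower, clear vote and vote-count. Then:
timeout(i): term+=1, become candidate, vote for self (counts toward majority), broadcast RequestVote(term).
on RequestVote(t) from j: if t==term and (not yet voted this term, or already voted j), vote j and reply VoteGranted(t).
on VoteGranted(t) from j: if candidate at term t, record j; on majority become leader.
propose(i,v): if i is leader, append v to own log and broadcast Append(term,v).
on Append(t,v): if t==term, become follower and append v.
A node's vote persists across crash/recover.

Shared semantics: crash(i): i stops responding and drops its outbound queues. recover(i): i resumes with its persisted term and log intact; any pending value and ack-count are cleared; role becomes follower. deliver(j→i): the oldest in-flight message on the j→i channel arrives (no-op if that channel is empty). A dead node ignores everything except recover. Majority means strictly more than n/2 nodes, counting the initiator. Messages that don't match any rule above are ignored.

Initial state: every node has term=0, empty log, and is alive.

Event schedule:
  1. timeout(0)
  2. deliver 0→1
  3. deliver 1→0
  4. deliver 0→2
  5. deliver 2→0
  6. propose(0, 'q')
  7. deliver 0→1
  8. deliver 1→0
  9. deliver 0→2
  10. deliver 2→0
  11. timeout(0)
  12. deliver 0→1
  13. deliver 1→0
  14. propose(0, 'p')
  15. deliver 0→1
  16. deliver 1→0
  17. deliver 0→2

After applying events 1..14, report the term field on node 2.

1

e1 timeout(0): 0[cand,t=1,-]
e2 deliver 0→1: 1[foll,t=1,-]
e3 deliver 1→0: 0[lead,t=1,-]
e4 deliver 0→2: 2[foll,t=1,-]
e5 deliver 2→0: ·
e6 propose(0,'q'): 0[lead,t=1,q]
e7 deliver 0→1: 1[foll,t=1,q]
e8 deliver 1→0: ·
e9 deliver 0→2: 2[foll,t=1,q]
e10 deliver 2→0: ·
e11 timeout(0): 0[cand,t=2,q]
e12 deliver 0→1: 1[foll,t=2,q]
e13 deliver 1→0: 0[lead,t=2,q]
e14 propose(0,'p'): 0[lead,t=2,q,p]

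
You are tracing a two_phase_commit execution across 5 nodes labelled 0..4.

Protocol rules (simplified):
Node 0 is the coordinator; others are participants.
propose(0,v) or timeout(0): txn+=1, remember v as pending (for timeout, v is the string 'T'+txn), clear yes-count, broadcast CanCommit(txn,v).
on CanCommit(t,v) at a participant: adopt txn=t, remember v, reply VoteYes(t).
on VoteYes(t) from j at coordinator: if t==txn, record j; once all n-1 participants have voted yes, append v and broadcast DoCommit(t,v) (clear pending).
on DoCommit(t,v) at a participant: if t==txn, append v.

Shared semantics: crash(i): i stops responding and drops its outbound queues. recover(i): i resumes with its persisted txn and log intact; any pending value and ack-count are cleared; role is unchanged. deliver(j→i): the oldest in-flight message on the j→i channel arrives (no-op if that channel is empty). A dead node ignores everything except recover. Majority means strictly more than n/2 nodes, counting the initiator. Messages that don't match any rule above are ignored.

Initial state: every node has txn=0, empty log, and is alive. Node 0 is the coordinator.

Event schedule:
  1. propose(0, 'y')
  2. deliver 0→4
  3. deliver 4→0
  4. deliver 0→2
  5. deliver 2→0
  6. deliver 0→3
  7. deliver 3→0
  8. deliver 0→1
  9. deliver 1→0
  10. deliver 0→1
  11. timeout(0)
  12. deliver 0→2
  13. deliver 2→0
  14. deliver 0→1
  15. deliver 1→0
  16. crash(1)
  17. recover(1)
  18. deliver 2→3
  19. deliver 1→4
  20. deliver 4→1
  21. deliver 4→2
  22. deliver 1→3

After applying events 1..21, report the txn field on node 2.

1

[1] propose(0,'y') → N0(coor t1 [-])
[2] deliver 0→4 → N4(part t1 [-])
[3] deliver 4→0 → ∅
[4] deliver 0→2 → N2(part t1 [-])
[5] deliver 2→0 → ∅
[6] deliver 0→3 → N3(part t1 [-])
[7] deliver 3→0 → ∅
[8] deliver 0→1 → N1(part t1 [-])
[9] deliver 1→0 → N0(coor t1 [y])
[10] deliver 0→1 → N1(part t1 [y])
[11] timeout(0) → N0(coor t2 [y])
[12] deliver 0→2 → N2(part t1 [y])
[13] deliver 2→0 → ∅
[14] deliver 0→1 → N1(part t2 [y])
[15] deliver 1→0 → ∅
[16] crash(1) → N1(✗part t2 [y])
[17] recover(1) → N1(part t2 [y])
[18] deliver 2→3 → ∅
[19] deliver 1→4 → ∅
[20] deliver 4→1 → ∅
[21] deliver 4→2 → ∅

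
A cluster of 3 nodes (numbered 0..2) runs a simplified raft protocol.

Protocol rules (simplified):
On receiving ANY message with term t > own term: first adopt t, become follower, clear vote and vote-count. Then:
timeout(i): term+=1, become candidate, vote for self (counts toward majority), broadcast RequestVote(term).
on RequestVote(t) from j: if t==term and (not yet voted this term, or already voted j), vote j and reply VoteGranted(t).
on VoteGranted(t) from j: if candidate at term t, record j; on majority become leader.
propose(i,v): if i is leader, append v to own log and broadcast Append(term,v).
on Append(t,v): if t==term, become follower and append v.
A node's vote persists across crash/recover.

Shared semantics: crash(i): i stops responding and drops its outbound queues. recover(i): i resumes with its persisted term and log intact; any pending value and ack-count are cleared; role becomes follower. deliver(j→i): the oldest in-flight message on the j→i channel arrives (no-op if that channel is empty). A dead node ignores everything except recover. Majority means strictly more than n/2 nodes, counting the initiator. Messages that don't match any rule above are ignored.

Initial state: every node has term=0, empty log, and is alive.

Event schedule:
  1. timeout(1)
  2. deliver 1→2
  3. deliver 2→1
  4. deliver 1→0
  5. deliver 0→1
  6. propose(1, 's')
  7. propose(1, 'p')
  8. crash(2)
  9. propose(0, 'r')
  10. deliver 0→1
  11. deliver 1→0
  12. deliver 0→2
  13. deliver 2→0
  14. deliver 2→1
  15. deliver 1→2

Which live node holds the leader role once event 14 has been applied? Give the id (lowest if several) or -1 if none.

1

e1 timeout(1): 1[cand,t=1,-]
e2 deliver 1→2: 2[foll,t=1,-]
e3 deliver 2→1: 1[lead,t=1,-]
e4 deliver 1→0: 0[foll,t=1,-]
e5 deliver 0→1: ·
e6 propose(1,'s'): 1[lead,t=1,s]
e7 propose(1,'p'): 1[lead,t=1,s,p]
e8 crash(2): 2[✗foll,t=1,-]
e9 propose(0,'r'): ·
e10 deliver 0→1: ·
e11 deliver 1→0: 0[foll,t=1,s]
e12 deliver 0→2: ·
e13 deliver 2→0: ·
e14 deliver 2→1: ·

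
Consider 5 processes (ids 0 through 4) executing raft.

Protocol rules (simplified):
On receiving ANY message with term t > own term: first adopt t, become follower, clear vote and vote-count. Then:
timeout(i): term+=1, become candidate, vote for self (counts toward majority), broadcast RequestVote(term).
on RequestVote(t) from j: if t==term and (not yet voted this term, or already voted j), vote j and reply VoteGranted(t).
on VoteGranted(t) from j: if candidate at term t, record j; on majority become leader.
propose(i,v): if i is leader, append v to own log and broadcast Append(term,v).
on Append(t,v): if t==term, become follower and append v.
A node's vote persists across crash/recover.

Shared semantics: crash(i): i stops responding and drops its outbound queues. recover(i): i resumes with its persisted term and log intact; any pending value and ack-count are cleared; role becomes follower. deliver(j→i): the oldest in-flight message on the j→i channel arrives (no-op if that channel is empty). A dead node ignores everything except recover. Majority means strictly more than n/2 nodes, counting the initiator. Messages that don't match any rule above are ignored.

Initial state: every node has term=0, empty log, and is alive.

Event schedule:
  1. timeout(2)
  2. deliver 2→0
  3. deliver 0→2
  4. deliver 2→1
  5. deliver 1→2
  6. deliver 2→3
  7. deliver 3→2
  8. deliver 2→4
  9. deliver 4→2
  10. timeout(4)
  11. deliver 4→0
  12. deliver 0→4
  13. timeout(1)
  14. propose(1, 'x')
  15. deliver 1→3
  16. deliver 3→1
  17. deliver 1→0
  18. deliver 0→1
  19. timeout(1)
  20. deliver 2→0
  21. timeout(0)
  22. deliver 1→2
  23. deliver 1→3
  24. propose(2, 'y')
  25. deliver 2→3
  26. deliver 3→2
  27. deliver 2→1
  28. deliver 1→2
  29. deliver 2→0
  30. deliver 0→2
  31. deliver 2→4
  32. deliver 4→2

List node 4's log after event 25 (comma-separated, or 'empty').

empty

after 1 — timeout(2): n2:cand/t1/[-]
after 2 — deliver 2→0: n0:foll/t1/[-]
after 3 — deliver 0→2: ·
after 4 — deliver 2→1: n1:foll/t1/[-]
after 5 — deliver 1→2: n2:lead/t1/[-]
after 6 — deliver 2→3: n3:foll/t1/[-]
after 7 — deliver 3→2: ·
after 8 — deliver 2→4: n4:foll/t1/[-]
after 9 — deliver 4→2: ·
after 10 — timeout(4): n4:cand/t2/[-]
after 11 — deliver 4→0: n0:foll/t2/[-]
after 12 — deliver 0→4: ·
after 13 — timeout(1): n1:cand/t2/[-]
after 14 — propose(1,'x'): ·
after 15 — deliver 1→3: n3:foll/t2/[-]
after 16 — deliver 3→1: ·
after 17 — deliver 1→0: ·
after 18 — deliver 0→1: ·
after 19 — timeout(1): n1:cand/t3/[-]
after 20 — deliver 2→0: ·
after 21 — timeout(0): n0:cand/t3/[-]
after 22 — deliver 1→2: n2:foll/t2/[-]
after 23 — deliver 1→3: n3:foll/t3/[-]
after 24 — propose(2,'y'): ·
after 25 — deliver 2→3: ·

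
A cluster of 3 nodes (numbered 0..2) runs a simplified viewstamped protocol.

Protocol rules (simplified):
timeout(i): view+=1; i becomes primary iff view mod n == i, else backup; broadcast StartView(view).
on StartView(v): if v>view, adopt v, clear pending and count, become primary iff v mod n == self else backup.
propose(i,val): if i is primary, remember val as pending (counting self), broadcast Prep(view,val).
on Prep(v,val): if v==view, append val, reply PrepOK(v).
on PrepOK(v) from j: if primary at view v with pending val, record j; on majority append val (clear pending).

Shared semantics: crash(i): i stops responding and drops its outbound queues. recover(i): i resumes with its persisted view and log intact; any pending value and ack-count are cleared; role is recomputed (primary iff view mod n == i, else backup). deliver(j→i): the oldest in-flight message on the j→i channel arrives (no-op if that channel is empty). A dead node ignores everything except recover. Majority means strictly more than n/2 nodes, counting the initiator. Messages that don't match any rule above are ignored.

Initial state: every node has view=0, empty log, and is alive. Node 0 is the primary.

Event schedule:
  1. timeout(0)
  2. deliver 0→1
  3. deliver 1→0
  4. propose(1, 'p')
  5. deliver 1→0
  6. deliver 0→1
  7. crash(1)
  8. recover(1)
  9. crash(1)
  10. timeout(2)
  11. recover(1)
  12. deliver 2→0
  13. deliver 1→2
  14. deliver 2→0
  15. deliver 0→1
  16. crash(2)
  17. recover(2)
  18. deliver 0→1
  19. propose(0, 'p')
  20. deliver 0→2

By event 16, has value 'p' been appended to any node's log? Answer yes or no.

yes

e1 timeout(0): 0[back,v=1,-]
e2 deliver 0→1: 1[prim,v=1,-]
e3 deliver 1→0: ·
e4 propose(1,'p'): ·
e5 deliver 1→0: 0[back,v=1,p]
e6 deliver 0→1: 1[prim,v=1,p]
e7 crash(1): 1[✗prim,v=1,p]
e8 recover(1): 1[prim,v=1,p]
e9 crash(1): 1[✗prim,v=1,p]
e10 timeout(2): 2[back,v=1,-]
e11 recover(1): 1[prim,v=1,p]
e12 deliver 2→0: ·
e13 deliver 1→2: ·
e14 deliver 2→0: ·
e15 deliver 0→1: ·
e16 crash(2): 2[✗back,v=1,-]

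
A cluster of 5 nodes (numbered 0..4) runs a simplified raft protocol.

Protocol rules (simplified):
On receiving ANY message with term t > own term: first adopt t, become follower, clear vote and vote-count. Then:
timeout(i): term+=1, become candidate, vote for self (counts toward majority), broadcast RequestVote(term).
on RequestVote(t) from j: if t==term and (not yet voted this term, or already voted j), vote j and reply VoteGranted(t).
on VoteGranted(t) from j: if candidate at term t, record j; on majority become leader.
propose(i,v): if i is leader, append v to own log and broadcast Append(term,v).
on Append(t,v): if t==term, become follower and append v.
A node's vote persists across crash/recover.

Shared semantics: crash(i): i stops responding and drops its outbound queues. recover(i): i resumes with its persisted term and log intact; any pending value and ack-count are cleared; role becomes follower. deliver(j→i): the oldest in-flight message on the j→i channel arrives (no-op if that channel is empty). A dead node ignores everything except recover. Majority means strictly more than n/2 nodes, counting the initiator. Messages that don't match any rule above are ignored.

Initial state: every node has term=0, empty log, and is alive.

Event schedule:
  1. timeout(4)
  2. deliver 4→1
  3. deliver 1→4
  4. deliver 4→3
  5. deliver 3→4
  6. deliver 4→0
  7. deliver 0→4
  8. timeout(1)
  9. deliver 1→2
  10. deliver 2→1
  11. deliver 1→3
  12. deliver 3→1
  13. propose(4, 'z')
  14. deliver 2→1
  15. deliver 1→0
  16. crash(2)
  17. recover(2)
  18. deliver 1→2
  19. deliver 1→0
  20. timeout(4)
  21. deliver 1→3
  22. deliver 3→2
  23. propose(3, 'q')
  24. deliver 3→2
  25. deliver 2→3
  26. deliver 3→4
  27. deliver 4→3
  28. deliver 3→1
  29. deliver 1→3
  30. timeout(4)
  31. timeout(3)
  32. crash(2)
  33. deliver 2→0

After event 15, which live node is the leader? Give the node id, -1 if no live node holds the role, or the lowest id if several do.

1

e1 timeout(4): 4[cand,t=1,-]
e2 deliver 4→1: 1[foll,t=1,-]
e3 deliver 1→4: ·
e4 deliver 4→3: 3[foll,t=1,-]
e5 deliver 3→4: 4[lead,t=1,-]
e6 deliver 4→0: 0[foll,t=1,-]
e7 deliver 0→4: ·
e8 timeout(1): 1[cand,t=2,-]
e9 deliver 1→2: 2[foll,t=2,-]
e10 deliver 2→1: ·
e11 deliver 1→3: 3[foll,t=2,-]
e12 deliver 3→1: 1[lead,t=2,-]
e13 propose(4,'z'): 4[lead,t=1,z]
e14 deliver 2→1: ·
e15 deliver 1→0: 0[foll,t=2,-]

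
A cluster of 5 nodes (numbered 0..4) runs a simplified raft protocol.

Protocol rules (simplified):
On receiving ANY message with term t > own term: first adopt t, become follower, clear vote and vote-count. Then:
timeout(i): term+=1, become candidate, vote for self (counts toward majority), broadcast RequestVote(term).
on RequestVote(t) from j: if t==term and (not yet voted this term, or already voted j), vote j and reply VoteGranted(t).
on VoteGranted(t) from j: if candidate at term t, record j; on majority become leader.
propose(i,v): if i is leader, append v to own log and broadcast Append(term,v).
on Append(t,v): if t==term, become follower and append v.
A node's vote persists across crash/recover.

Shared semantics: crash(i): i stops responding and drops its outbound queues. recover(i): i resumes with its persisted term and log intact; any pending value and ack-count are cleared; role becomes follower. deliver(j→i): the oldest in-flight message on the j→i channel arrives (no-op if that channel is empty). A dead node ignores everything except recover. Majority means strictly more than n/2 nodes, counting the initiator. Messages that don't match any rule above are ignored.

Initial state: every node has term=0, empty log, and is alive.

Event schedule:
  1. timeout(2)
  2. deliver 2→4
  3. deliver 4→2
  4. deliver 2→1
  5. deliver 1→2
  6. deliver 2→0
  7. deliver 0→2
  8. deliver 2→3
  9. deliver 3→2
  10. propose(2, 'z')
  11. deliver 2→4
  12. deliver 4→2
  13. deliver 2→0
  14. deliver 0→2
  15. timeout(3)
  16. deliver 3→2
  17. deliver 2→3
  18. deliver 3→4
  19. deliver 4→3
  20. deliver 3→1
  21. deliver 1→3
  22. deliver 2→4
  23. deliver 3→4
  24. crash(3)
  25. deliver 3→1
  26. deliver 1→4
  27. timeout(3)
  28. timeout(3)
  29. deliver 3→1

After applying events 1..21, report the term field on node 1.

step 1 timeout(2): 2={cand,t=1,log=-}
step 2 deliver 2→4: 4={foll,t=1,log=-}
step 3 deliver 4→2: —
step 4 deliver 2→1: 1={foll,t=1,log=-}
step 5 deliver 1→2: 2={lead,t=1,log=-}
step 6 deliver 2→0: 0={foll,t=1,log=-}
step 7 deliver 0→2: —
step 8 deliver 2→3: 3={foll,t=1,log=-}
step 9 deliver 3→2: —
step 10 propose(2,'z'): 2={lead,t=1,log=z}
step 11 deliver 2→4: 4={foll,t=1,log=z}
step 12 deliver 4→2: —
step 13 deliver 2→0: 0={foll,t=1,log=z}
step 14 deliver 0→2: —
step 15 timeout(3): 3={cand,t=2,log=-}
step 16 deliver 3→2: 2={foll,t=2,log=z}
step 17 deliver 2→3: —
step 18 deliver 3→4: 4={foll,t=2,log=z}
step 19 deliver 4→3: —
step 20 deliver 3→1: 1={foll,t=2,log=-}
step 21 deliver 1→3: 3={lead,t=2,log=-}

2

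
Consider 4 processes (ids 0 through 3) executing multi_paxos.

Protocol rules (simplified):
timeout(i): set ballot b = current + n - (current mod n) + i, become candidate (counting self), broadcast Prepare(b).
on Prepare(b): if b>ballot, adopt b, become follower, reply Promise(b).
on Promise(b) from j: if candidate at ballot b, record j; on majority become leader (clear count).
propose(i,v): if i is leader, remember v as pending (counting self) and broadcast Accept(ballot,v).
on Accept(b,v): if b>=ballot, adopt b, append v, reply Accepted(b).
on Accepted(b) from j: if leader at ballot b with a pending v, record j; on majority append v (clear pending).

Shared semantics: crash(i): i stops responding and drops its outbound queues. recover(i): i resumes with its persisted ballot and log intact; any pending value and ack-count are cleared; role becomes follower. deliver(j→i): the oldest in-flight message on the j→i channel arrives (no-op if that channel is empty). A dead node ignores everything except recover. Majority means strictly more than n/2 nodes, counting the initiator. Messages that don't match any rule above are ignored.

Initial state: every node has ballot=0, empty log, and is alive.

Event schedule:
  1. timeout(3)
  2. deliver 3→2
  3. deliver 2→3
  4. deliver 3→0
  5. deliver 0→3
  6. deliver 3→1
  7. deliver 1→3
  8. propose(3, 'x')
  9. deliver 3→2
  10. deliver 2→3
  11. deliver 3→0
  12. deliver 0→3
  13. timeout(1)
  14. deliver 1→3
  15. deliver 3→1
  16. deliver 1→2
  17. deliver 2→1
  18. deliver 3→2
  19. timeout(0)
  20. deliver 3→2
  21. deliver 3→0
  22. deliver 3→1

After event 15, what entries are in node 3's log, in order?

after 1 — timeout(3): n3:cand/b7/[-]
after 2 — deliver 3→2: n2:foll/b7/[-]
after 3 — deliver 2→3: ·
after 4 — deliver 3→0: n0:foll/b7/[-]
after 5 — deliver 0→3: n3:lead/b7/[-]
after 6 — deliver 3→1: n1:foll/b7/[-]
after 7 — deliver 1→3: ·
after 8 — propose(3,'x'): ·
after 9 — deliver 3→2: n2:foll/b7/[x]
after 10 — deliver 2→3: ·
after 11 — deliver 3→0: n0:foll/b7/[x]
after 12 — deliver 0→3: n3:lead/b7/[x]
after 13 — timeout(1): n1:cand/b9/[-]
after 14 — deliver 1→3: n3:foll/b9/[x]
after 15 — deliver 3→1: ·

x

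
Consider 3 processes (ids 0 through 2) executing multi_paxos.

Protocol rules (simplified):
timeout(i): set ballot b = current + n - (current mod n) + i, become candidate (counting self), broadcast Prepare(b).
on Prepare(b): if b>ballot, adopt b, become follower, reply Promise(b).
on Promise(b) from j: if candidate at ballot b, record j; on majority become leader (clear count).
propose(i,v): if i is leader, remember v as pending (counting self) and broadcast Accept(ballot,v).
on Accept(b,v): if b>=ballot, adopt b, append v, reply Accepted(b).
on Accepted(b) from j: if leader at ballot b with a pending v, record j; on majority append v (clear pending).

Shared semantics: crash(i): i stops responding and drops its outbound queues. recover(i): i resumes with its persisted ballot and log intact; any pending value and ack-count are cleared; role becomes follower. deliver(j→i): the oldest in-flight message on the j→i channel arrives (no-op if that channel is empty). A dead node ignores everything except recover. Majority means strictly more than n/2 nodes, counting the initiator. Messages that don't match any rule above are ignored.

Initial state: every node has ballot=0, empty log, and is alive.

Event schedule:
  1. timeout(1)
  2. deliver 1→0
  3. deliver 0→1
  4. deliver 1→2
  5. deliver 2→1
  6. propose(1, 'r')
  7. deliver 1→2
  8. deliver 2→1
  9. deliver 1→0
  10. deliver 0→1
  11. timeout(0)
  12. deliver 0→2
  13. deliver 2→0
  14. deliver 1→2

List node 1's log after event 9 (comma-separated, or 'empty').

step 1 timeout(1): 1={cand,b=4,log=-}
step 2 deliver 1→0: 0={foll,b=4,log=-}
step 3 deliver 0→1: 1={lead,b=4,log=-}
step 4 deliver 1→2: 2={foll,b=4,log=-}
step 5 deliver 2→1: —
step 6 propose(1,'r'): —
step 7 deliver 1→2: 2={foll,b=4,log=r}
step 8 deliver 2→1: 1={lead,b=4,log=r}
step 9 deliver 1→0: 0={foll,b=4,log=r}

r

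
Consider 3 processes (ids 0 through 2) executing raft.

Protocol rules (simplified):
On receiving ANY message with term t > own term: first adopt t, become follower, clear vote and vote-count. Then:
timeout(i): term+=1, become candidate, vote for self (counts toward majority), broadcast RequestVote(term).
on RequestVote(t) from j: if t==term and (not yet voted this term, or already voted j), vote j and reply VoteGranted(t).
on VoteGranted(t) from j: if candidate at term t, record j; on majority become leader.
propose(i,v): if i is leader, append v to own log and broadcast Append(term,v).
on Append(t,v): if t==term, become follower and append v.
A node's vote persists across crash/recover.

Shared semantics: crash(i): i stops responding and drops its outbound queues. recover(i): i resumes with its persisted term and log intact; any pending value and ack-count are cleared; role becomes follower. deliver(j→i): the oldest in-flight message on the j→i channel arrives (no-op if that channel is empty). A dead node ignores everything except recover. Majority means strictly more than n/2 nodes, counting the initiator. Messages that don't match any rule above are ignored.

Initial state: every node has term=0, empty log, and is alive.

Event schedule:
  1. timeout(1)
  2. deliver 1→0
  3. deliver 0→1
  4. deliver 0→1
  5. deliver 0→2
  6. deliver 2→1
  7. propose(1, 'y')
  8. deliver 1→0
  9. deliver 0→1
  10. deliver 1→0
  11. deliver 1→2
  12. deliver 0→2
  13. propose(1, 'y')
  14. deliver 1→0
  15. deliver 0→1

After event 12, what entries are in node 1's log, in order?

y

[1] timeout(1) → N1(cand t1 [-])
[2] deliver 1→0 → N0(foll t1 [-])
[3] deliver 0→1 → N1(lead t1 [-])
[4] deliver 0→1 → ∅
[5] deliver 0→2 → ∅
[6] deliver 2→1 → ∅
[7] propose(1,'y') → N1(lead t1 [y])
[8] deliver 1→0 → N0(foll t1 [y])
[9] deliver 0→1 → ∅
[10] deliver 1→0 → ∅
[11] deliver 1→2 → N2(foll t1 [-])
[12] deliver 0→2 → ∅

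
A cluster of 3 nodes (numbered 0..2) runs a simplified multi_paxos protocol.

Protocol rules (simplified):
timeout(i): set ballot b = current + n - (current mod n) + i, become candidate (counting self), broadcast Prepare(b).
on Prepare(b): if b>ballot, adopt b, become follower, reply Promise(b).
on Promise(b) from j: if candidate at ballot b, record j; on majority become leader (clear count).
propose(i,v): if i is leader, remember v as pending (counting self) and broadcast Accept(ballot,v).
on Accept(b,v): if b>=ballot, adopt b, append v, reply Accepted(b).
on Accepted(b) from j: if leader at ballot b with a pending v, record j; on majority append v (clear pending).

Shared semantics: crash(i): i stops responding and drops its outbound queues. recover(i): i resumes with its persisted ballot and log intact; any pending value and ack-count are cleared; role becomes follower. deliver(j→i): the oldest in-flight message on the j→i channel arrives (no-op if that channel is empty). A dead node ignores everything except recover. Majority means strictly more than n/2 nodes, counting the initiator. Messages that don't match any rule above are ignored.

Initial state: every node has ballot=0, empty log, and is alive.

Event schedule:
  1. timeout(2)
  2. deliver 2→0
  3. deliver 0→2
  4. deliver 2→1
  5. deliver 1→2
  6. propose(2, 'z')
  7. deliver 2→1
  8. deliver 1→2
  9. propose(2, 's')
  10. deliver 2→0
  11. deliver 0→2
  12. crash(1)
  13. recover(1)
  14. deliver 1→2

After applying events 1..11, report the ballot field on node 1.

5

e1 timeout(2): 2[cand,b=5,-]
e2 deliver 2→0: 0[foll,b=5,-]
e3 deliver 0→2: 2[lead,b=5,-]
e4 deliver 2→1: 1[foll,b=5,-]
e5 deliver 1→2: ·
e6 propose(2,'z'): ·
e7 deliver 2→1: 1[foll,b=5,z]
e8 deliver 1→2: 2[lead,b=5,z]
e9 propose(2,'s'): ·
e10 deliver 2→0: 0[foll,b=5,z]
e11 deliver 0→2: 2[lead,b=5,z,s]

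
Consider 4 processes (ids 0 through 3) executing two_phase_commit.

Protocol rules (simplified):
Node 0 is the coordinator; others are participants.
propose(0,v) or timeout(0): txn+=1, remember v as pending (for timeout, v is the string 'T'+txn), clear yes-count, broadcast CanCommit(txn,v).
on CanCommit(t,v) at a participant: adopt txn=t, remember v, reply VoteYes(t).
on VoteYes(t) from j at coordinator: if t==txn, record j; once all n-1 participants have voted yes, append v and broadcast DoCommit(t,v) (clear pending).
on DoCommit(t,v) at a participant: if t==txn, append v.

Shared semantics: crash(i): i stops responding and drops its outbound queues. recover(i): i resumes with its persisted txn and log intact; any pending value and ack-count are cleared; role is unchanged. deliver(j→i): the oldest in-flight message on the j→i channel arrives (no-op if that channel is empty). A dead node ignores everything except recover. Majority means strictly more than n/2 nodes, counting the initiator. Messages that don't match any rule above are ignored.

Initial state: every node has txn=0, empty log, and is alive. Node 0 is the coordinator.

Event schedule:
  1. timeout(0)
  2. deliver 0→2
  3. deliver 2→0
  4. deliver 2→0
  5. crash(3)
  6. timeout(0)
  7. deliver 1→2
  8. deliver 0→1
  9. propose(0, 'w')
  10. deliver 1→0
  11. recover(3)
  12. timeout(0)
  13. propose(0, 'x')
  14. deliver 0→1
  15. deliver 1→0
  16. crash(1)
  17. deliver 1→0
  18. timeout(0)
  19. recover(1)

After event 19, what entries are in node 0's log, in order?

step 1 timeout(0): 0={coor,t=1,log=-}
step 2 deliver 0→2: 2={part,t=1,log=-}
step 3 deliver 2→0: —
step 4 deliver 2→0: —
step 5 crash(3): 3={✗part,t=0,log=-}
step 6 timeout(0): 0={coor,t=2,log=-}
step 7 deliver 1→2: —
step 8 deliver 0→1: 1={part,t=1,log=-}
step 9 propose(0,'w'): 0={coor,t=3,log=-}
step 10 deliver 1→0: —
step 11 recover(3): 3={part,t=0,log=-}
step 12 timeout(0): 0={coor,t=4,log=-}
step 13 propose(0,'x'): 0={coor,t=5,log=-}
step 14 deliver 0→1: 1={part,t=2,log=-}
step 15 deliver 1→0: —
step 16 crash(1): 1={✗part,t=2,log=-}
step 17 deliver 1→0: —
step 18 timeout(0): 0={coor,t=6,log=-}
step 19 recover(1): 1={part,t=2,log=-}

empty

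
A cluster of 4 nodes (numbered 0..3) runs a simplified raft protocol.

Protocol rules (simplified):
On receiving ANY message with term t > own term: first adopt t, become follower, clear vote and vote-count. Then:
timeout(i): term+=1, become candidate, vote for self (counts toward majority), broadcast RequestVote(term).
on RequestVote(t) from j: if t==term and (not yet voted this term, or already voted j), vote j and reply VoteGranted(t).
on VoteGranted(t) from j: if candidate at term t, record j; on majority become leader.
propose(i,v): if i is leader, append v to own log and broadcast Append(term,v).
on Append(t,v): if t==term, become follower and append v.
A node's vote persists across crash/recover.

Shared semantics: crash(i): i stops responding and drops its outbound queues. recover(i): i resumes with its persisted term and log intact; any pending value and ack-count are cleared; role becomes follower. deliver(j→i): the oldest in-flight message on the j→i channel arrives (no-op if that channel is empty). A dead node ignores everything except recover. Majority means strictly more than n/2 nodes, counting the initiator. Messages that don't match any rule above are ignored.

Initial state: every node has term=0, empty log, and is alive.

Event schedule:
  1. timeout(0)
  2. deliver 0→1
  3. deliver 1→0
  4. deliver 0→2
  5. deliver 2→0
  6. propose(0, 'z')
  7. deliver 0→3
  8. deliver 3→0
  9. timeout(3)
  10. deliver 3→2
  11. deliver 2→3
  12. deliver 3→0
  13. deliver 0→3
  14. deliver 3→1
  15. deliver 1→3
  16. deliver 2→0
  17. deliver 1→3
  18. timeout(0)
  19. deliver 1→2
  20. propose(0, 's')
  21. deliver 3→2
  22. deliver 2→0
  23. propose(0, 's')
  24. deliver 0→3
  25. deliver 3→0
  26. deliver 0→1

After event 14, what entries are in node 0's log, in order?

z

step 1 timeout(0): 0={cand,t=1,log=-}
step 2 deliver 0→1: 1={foll,t=1,log=-}
step 3 deliver 1→0: —
step 4 deliver 0→2: 2={foll,t=1,log=-}
step 5 deliver 2→0: 0={lead,t=1,log=-}
step 6 propose(0,'z'): 0={lead,t=1,log=z}
step 7 deliver 0→3: 3={foll,t=1,log=-}
step 8 deliver 3→0: —
step 9 timeout(3): 3={cand,t=2,log=-}
step 10 deliver 3→2: 2={foll,t=2,log=-}
step 11 deliver 2→3: —
step 12 deliver 3→0: 0={foll,t=2,log=z}
step 13 deliver 0→3: —
step 14 deliver 3→1: 1={foll,t=2,log=-}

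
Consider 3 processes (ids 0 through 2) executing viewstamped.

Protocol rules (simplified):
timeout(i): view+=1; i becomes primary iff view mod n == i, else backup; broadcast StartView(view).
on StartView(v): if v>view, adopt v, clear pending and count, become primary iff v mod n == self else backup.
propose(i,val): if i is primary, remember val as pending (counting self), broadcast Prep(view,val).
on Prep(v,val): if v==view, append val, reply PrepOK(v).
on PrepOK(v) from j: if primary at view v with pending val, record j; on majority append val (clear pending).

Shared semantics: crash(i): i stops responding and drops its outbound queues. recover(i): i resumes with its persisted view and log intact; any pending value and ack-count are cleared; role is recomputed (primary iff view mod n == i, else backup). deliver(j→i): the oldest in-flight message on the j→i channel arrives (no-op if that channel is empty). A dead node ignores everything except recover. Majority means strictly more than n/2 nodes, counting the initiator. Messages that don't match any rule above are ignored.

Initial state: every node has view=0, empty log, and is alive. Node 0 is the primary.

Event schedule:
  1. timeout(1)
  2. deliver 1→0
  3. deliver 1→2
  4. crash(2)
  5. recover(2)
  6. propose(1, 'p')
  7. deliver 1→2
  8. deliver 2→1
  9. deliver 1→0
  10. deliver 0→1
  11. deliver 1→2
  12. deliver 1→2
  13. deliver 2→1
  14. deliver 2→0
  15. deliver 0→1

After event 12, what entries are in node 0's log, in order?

p

step 1 timeout(1): 1={prim,v=1,log=-}
step 2 deliver 1→0: 0={back,v=1,log=-}
step 3 deliver 1→2: 2={back,v=1,log=-}
step 4 crash(2): 2={✗back,v=1,log=-}
step 5 recover(2): 2={back,v=1,log=-}
step 6 propose(1,'p'): —
step 7 deliver 1→2: 2={back,v=1,log=p}
step 8 deliver 2→1: 1={prim,v=1,log=p}
step 9 deliver 1→0: 0={back,v=1,log=p}
step 10 deliver 0→1: —
step 11 deliver 1→2: —
step 12 deliver 1→2: —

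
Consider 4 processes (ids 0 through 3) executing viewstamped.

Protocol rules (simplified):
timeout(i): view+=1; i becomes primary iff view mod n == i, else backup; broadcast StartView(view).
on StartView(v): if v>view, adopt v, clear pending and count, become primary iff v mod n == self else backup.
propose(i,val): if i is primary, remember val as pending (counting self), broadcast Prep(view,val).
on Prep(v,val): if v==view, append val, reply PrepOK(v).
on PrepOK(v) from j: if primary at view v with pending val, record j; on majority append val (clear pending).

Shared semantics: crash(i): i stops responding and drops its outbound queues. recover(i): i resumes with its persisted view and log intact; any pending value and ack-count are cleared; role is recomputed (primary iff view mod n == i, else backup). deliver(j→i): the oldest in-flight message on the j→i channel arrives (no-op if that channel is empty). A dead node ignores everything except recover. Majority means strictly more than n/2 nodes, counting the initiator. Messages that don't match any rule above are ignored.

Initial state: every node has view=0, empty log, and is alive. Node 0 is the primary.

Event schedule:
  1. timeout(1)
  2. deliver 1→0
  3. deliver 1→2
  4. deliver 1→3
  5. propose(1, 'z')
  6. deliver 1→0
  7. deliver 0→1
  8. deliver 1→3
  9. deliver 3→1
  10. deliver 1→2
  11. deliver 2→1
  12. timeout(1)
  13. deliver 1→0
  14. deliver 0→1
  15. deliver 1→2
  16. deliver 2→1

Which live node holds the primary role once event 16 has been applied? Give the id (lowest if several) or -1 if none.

2

[1] timeout(1) → N1(prim v1 [-])
[2] deliver 1→0 → N0(back v1 [-])
[3] deliver 1→2 → N2(back v1 [-])
[4] deliver 1→3 → N3(back v1 [-])
[5] propose(1,'z') → ∅
[6] deliver 1→0 → N0(back v1 [z])
[7] deliver 0→1 → ∅
[8] deliver 1→3 → N3(back v1 [z])
[9] deliver 3→1 → N1(prim v1 [z])
[10] deliver 1→2 → N2(back v1 [z])
[11] deliver 2→1 → ∅
[12] timeout(1) → N1(back v2 [z])
[13] deliver 1→0 → N0(back v2 [z])
[14] deliver 0→1 → ∅
[15] deliver 1→2 → N2(prim v2 [z])
[16] deliver 2→1 → ∅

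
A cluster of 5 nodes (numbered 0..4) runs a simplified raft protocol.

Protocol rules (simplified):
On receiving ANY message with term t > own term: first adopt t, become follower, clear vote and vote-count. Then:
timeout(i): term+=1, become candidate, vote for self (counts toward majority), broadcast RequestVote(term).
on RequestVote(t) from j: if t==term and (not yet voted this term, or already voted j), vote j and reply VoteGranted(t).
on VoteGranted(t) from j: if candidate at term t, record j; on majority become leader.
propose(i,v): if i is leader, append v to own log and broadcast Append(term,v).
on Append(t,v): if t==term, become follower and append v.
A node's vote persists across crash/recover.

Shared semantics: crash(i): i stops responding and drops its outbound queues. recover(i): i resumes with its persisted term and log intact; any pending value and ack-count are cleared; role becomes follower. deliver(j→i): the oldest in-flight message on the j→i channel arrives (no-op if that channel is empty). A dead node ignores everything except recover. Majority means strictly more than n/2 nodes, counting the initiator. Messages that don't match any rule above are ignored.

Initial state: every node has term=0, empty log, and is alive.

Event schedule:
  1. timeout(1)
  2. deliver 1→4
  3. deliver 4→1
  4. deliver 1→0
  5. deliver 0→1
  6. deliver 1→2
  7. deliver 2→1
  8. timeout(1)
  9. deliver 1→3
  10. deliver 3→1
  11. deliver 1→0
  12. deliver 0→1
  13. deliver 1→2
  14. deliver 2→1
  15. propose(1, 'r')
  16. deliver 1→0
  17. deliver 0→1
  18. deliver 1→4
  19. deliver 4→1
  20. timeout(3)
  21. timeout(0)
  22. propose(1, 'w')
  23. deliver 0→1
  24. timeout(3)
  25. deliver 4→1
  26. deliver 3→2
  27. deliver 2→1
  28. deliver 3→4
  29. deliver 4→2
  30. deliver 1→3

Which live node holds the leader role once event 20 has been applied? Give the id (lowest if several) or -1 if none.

1

step 1 timeout(1): 1={cand,t=1,log=-}
step 2 deliver 1→4: 4={foll,t=1,log=-}
step 3 deliver 4→1: —
step 4 deliver 1→0: 0={foll,t=1,log=-}
step 5 deliver 0→1: 1={lead,t=1,log=-}
step 6 deliver 1→2: 2={foll,t=1,log=-}
step 7 deliver 2→1: —
step 8 timeout(1): 1={cand,t=2,log=-}
step 9 deliver 1→3: 3={foll,t=1,log=-}
step 10 deliver 3→1: —
step 11 deliver 1→0: 0={foll,t=2,log=-}
step 12 deliver 0→1: —
step 13 deliver 1→2: 2={foll,t=2,log=-}
step 14 deliver 2→1: 1={lead,t=2,log=-}
step 15 propose(1,'r'): 1={lead,t=2,log=r}
step 16 deliver 1→0: 0={foll,t=2,log=r}
step 17 deliver 0→1: —
step 18 deliver 1→4: 4={foll,t=2,log=-}
step 19 deliver 4→1: —
step 20 timeout(3): 3={cand,t=2,log=-}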